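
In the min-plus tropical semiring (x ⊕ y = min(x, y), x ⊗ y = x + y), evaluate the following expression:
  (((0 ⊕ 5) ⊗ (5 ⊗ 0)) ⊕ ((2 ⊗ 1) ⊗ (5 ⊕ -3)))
(((0 ⊕ 5) ⊗ (5 ⊗ 0)) ⊕ ((2 ⊗ 1) ⊗ (5 ⊕ -3))) = 0

Expand innermost to outermost. Recall ⊕ takes the minimum of its arguments and ⊗ takes their sum. Working out the expression (((0 ⊕ 5) ⊗ (5 ⊗ 0)) ⊕ ((2 ⊗ 1) ⊗ (5 ⊕ -3))) gives 0.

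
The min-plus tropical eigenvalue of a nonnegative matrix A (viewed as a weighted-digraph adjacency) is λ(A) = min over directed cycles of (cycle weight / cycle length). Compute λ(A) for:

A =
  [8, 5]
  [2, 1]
λ(A) = 1

Enumerate directed cycles and compute their means (weight / length). Sample:
  cycle 0 → 0: weight = 8, length = 1, mean = 8/1 ≈ 8.000
  cycle 1 → 1: weight = 1, length = 1, mean = 1/1 ≈ 1.000
  cycle 0 → 1 → 0: weight = 7, length = 2, mean = 7/2 ≈ 3.500
  cycle 1 → 0 → 1: weight = 7, length = 2, mean = 7/2 ≈ 3.500
Minimum mean = 1.000, attained e.g. along the cycle 1 → 1 with weight 1 and length 1. So λ(A) = 1/1 = 1.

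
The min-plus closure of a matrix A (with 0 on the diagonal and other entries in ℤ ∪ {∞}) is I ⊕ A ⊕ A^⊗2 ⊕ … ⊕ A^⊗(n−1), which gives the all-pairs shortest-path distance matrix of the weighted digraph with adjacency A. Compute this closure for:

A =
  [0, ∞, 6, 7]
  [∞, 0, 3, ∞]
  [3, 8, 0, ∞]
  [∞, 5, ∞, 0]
Closure =
  [0, 12, 6, 7]
  [6, 0, 3, 13]
  [3, 8, 0, 10]
  [11, 5, 8, 0]

This is the Floyd-Warshall all-pairs shortest-path computation. For each intermediate vertex k = 0, 1, …, 3, update dist[i][j] ← min(dist[i][j], dist[i][k] + dist[k][j]). The final matrix gives, for each (i, j), the minimum total weight of any directed path from i to j (possibly empty when i = j).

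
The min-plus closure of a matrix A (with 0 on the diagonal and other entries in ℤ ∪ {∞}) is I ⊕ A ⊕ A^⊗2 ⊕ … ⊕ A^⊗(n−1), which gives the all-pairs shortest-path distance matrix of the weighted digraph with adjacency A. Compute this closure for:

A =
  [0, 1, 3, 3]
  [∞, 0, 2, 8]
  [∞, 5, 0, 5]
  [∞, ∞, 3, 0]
Closure =
  [0, 1, 3, 3]
  [∞, 0, 2, 7]
  [∞, 5, 0, 5]
  [∞, 8, 3, 0]

This is the Floyd-Warshall all-pairs shortest-path computation. For each intermediate vertex k = 0, 1, …, 3, update dist[i][j] ← min(dist[i][j], dist[i][k] + dist[k][j]). The final matrix gives, for each (i, j), the minimum total weight of any directed path from i to j (possibly empty when i = j).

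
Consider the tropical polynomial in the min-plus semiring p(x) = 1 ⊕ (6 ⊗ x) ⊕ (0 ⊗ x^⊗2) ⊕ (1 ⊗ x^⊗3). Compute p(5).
p(5) = 1

A tropical monomial a ⊗ x^⊗i evaluates to a + i · x. Evaluating each term at x = 5:
  Term 0 contributes 1 + 0 · 5 = 1
  Term 1 contributes 6 + 1 · 5 = 11
  Term 2 contributes 0 + 2 · 5 = 10
  Term 3 contributes 1 + 3 · 5 = 16
p(5) = ⊕ of these = min[1, 11, 10, 16] = 1.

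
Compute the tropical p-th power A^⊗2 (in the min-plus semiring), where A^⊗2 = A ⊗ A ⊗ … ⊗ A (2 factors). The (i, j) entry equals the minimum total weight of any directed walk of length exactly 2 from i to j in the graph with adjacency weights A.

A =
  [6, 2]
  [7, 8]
A^⊗2 =
  [9, 8]
  [13, 9]

Each entry (A^⊗2)_ij equals the minimum over all length-2 walks i = v_0 → v_1 → … → v_2 = j of Σ_t A[v_t][v_{t+1}]. For example, for (i, j) = (0, 1) we minimise over 2 possible intermediate vertex sequences; the minimum is 8, attained along the walk 0 → 0 → 1.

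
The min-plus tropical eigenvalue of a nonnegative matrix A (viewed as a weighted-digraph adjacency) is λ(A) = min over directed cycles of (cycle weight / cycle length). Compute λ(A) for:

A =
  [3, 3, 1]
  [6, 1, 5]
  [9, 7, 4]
λ(A) = 1

Enumerate directed cycles and compute their means (weight / length). Sample:
  cycle 0 → 0: weight = 3, length = 1, mean = 3/1 ≈ 3.000
  cycle 1 → 1: weight = 1, length = 1, mean = 1/1 ≈ 1.000
  cycle 2 → 2: weight = 4, length = 1, mean = 4/1 ≈ 4.000
  cycle 0 → 1 → 0: weight = 9, length = 2, mean = 9/2 ≈ 4.500
  cycle 0 → 2 → 0: weight = 10, length = 2, mean = 10/2 ≈ 5.000
  cycle 1 → 0 → 1: weight = 9, length = 2, mean = 9/2 ≈ 4.500
Minimum mean = 1.000, attained e.g. along the cycle 1 → 1 with weight 1 and length 1. So λ(A) = 1/1 = 1.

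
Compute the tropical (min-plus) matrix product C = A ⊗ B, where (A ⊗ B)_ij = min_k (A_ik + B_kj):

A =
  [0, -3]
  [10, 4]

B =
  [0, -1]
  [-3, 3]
A ⊗ B =
  [-6, -1]
  [1, 7]

Apply the min-plus product entry-by-entry:
  C[0][0] = min over k of (A[0][0] + B[0][0] = 0 + 0 = 0, A[0][1] + B[1][0] = -3 + -3 = -6) = -6 (attained at k = 1)
  C[0][1] = min over k of (A[0][0] + B[0][1] = 0 + -1 = -1, A[0][1] + B[1][1] = -3 + 3 = 0) = -1 (attained at k = 0)
  C[1][0] = min over k of (A[1][0] + B[0][0] = 10 + 0 = 10, A[1][1] + B[1][0] = 4 + -3 = 1) = 1 (attained at k = 1)
  C[1][1] = min over k of (A[1][0] + B[0][1] = 10 + -1 = 9, A[1][1] + B[1][1] = 4 + 3 = 7) = 7 (attained at k = 1)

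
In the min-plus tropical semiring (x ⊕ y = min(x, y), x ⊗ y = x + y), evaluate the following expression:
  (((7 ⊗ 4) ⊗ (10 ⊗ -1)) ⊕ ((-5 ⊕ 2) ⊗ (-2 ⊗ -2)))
(((7 ⊗ 4) ⊗ (10 ⊗ -1)) ⊕ ((-5 ⊕ 2) ⊗ (-2 ⊗ -2))) = -9

Expand innermost to outermost. Recall ⊕ takes the minimum of its arguments and ⊗ takes their sum. Working out the expression (((7 ⊗ 4) ⊗ (10 ⊗ -1)) ⊕ ((-5 ⊕ 2) ⊗ (-2 ⊗ -2))) gives -9.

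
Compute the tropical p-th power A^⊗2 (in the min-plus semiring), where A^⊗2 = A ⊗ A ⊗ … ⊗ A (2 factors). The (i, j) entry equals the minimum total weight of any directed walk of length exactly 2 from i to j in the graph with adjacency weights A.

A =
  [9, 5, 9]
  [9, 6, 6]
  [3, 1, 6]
A^⊗2 =
  [12, 10, 11]
  [9, 7, 12]
  [9, 7, 7]

Each entry (A^⊗2)_ij equals the minimum over all length-2 walks i = v_0 → v_1 → … → v_2 = j of Σ_t A[v_t][v_{t+1}]. For example, for (i, j) = (0, 2) we minimise over 3 possible intermediate vertex sequences; the minimum is 11, attained along the walk 0 → 1 → 2.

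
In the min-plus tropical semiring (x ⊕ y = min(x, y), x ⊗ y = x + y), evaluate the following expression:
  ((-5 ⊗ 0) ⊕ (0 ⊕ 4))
((-5 ⊗ 0) ⊕ (0 ⊕ 4)) = -5

Expand innermost to outermost. Recall ⊕ takes the minimum of its arguments and ⊗ takes their sum. Working out the expression ((-5 ⊗ 0) ⊕ (0 ⊕ 4)) gives -5.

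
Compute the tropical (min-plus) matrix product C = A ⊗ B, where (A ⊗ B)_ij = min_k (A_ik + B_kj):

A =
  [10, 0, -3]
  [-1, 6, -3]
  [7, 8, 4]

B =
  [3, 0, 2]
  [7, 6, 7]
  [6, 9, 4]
A ⊗ B =
  [3, 6, 1]
  [2, -1, 1]
  [10, 7, 8]

Apply the min-plus product entry-by-entry:
  C[0][0] = min over k of (A[0][0] + B[0][0] = 10 + 3 = 13, A[0][1] + B[1][0] = 0 + 7 = 7, A[0][2] + B[2][0] = -3 + 6 = 3) = 3 (attained at k = 2)
  C[0][1] = min over k of (A[0][0] + B[0][1] = 10 + 0 = 10, A[0][1] + B[1][1] = 0 + 6 = 6, A[0][2] + B[2][1] = -3 + 9 = 6) = 6 (attained at k = 1)
  C[0][2] = min over k of (A[0][0] + B[0][2] = 10 + 2 = 12, A[0][1] + B[1][2] = 0 + 7 = 7, A[0][2] + B[2][2] = -3 + 4 = 1) = 1 (attained at k = 2)
  C[1][0] = min over k of (A[1][0] + B[0][0] = -1 + 3 = 2, A[1][1] + B[1][0] = 6 + 7 = 13, A[1][2] + B[2][0] = -3 + 6 = 3) = 2 (attained at k = 0)
  C[1][1] = min over k of (A[1][0] + B[0][1] = -1 + 0 = -1, A[1][1] + B[1][1] = 6 + 6 = 12, A[1][2] + B[2][1] = -3 + 9 = 6) = -1 (attained at k = 0)
  C[1][2] = min over k of (A[1][0] + B[0][2] = -1 + 2 = 1, A[1][1] + B[1][2] = 6 + 7 = 13, A[1][2] + B[2][2] = -3 + 4 = 1) = 1 (attained at k = 0)
  C[2][0] = min over k of (A[2][0] + B[0][0] = 7 + 3 = 10, A[2][1] + B[1][0] = 8 + 7 = 15, A[2][2] + B[2][0] = 4 + 6 = 10) = 10 (attained at k = 0)
  C[2][1] = min over k of (A[2][0] + B[0][1] = 7 + 0 = 7, A[2][1] + B[1][1] = 8 + 6 = 14, A[2][2] + B[2][1] = 4 + 9 = 13) = 7 (attained at k = 0)
  C[2][2] = min over k of (A[2][0] + B[0][2] = 7 + 2 = 9, A[2][1] + B[1][2] = 8 + 7 = 15, A[2][2] + B[2][2] = 4 + 4 = 8) = 8 (attained at k = 2)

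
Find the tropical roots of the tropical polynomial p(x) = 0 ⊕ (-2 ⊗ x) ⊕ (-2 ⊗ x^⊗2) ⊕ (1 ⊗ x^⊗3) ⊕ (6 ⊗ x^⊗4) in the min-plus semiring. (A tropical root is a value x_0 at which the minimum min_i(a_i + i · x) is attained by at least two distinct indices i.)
Roots: {-5, -3, 0, 2}

Each tropical root is a break point of the lower envelope of the lines y = a_i + i · x (there are 5 lines, with slopes 0, 1, ..., 4). Only the lines that attain the minimum somewhere contribute to roots; other lines are dominated. Here the surviving (envelope) indices are i = 4, i = 3, i = 2, i = 1, i = 0.
Intersections between consecutive envelope lines give the roots: for adjacent envelope indices i < j the intersection is x = (a_i − a_j) / (j − i). Reading off the sorted break points: {-5, -3, 0, 2}.
Verification: at each break x_0, at least two indices attain the minimum of min_i(a_i + i · x_0).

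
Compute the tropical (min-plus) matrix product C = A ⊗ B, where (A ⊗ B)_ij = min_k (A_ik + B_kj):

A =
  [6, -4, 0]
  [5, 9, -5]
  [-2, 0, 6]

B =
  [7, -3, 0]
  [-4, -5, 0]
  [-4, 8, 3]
A ⊗ B =
  [-8, -9, -4]
  [-9, 2, -2]
  [-4, -5, -2]

Apply the min-plus product entry-by-entry:
  C[0][0] = min over k of (A[0][0] + B[0][0] = 6 + 7 = 13, A[0][1] + B[1][0] = -4 + -4 = -8, A[0][2] + B[2][0] = 0 + -4 = -4) = -8 (attained at k = 1)
  C[0][1] = min over k of (A[0][0] + B[0][1] = 6 + -3 = 3, A[0][1] + B[1][1] = -4 + -5 = -9, A[0][2] + B[2][1] = 0 + 8 = 8) = -9 (attained at k = 1)
  C[0][2] = min over k of (A[0][0] + B[0][2] = 6 + 0 = 6, A[0][1] + B[1][2] = -4 + 0 = -4, A[0][2] + B[2][2] = 0 + 3 = 3) = -4 (attained at k = 1)
  C[1][0] = min over k of (A[1][0] + B[0][0] = 5 + 7 = 12, A[1][1] + B[1][0] = 9 + -4 = 5, A[1][2] + B[2][0] = -5 + -4 = -9) = -9 (attained at k = 2)
  C[1][1] = min over k of (A[1][0] + B[0][1] = 5 + -3 = 2, A[1][1] + B[1][1] = 9 + -5 = 4, A[1][2] + B[2][1] = -5 + 8 = 3) = 2 (attained at k = 0)
  C[1][2] = min over k of (A[1][0] + B[0][2] = 5 + 0 = 5, A[1][1] + B[1][2] = 9 + 0 = 9, A[1][2] + B[2][2] = -5 + 3 = -2) = -2 (attained at k = 2)
  C[2][0] = min over k of (A[2][0] + B[0][0] = -2 + 7 = 5, A[2][1] + B[1][0] = 0 + -4 = -4, A[2][2] + B[2][0] = 6 + -4 = 2) = -4 (attained at k = 1)
  C[2][1] = min over k of (A[2][0] + B[0][1] = -2 + -3 = -5, A[2][1] + B[1][1] = 0 + -5 = -5, A[2][2] + B[2][1] = 6 + 8 = 14) = -5 (attained at k = 0)
  C[2][2] = min over k of (A[2][0] + B[0][2] = -2 + 0 = -2, A[2][1] + B[1][2] = 0 + 0 = 0, A[2][2] + B[2][2] = 6 + 3 = 9) = -2 (attained at k = 0)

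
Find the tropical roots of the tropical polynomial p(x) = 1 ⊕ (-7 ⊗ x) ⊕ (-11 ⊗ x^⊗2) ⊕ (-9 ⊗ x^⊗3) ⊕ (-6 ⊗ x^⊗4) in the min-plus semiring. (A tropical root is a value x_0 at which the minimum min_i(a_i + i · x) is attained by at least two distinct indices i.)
Roots: {-3, -2, 4, 8}

Each tropical root is a break point of the lower envelope of the lines y = a_i + i · x (there are 5 lines, with slopes 0, 1, ..., 4). Only the lines that attain the minimum somewhere contribute to roots; other lines are dominated. Here the surviving (envelope) indices are i = 4, i = 3, i = 2, i = 1, i = 0.
Intersections between consecutive envelope lines give the roots: for adjacent envelope indices i < j the intersection is x = (a_i − a_j) / (j − i). Reading off the sorted break points: {-3, -2, 4, 8}.
Verification: at each break x_0, at least two indices attain the minimum of min_i(a_i + i · x_0).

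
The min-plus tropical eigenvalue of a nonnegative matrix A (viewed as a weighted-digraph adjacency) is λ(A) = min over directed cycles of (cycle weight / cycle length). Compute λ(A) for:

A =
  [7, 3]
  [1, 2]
λ(A) = 2

Enumerate directed cycles and compute their means (weight / length). Sample:
  cycle 0 → 0: weight = 7, length = 1, mean = 7/1 ≈ 7.000
  cycle 1 → 1: weight = 2, length = 1, mean = 2/1 ≈ 2.000
  cycle 0 → 1 → 0: weight = 4, length = 2, mean = 4/2 ≈ 2.000
  cycle 1 → 0 → 1: weight = 4, length = 2, mean = 4/2 ≈ 2.000
Minimum mean = 2.000, attained e.g. along the cycle 1 → 1 with weight 2 and length 1. So λ(A) = 2/1 = 2.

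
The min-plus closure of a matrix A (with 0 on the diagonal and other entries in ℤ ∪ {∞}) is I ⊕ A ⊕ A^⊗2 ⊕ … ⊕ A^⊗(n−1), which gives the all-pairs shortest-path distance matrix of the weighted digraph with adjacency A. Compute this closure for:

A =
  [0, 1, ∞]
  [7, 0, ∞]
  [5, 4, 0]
Closure =
  [0, 1, ∞]
  [7, 0, ∞]
  [5, 4, 0]

This is the Floyd-Warshall all-pairs shortest-path computation. For each intermediate vertex k = 0, 1, …, 2, update dist[i][j] ← min(dist[i][j], dist[i][k] + dist[k][j]). The final matrix gives, for each (i, j), the minimum total weight of any directed path from i to j (possibly empty when i = j).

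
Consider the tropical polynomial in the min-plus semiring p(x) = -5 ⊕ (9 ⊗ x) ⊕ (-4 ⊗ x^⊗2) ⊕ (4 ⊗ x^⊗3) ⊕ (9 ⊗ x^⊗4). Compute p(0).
p(0) = -5

A tropical monomial a ⊗ x^⊗i evaluates to a + i · x. Evaluating each term at x = 0:
  Term 0 contributes -5 + 0 · 0 = -5
  Term 1 contributes 9 + 1 · 0 = 9
  Term 2 contributes -4 + 2 · 0 = -4
  Term 3 contributes 4 + 3 · 0 = 4
  Term 4 contributes 9 + 4 · 0 = 9
p(0) = ⊕ of these = min[-5, 9, -4, 4, 9] = -5.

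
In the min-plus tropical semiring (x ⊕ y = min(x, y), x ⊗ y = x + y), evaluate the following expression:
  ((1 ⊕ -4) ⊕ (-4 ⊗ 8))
((1 ⊕ -4) ⊕ (-4 ⊗ 8)) = -4

Expand innermost to outermost. Recall ⊕ takes the minimum of its arguments and ⊗ takes their sum. Working out the expression ((1 ⊕ -4) ⊕ (-4 ⊗ 8)) gives -4.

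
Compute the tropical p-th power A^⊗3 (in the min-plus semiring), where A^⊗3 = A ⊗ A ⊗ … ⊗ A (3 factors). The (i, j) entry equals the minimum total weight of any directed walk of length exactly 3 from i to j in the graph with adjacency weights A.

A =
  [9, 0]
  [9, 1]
A^⊗3 =
  [10, 2]
  [11, 3]

Each entry (A^⊗3)_ij equals the minimum over all length-3 walks i = v_0 → v_1 → … → v_3 = j of Σ_t A[v_t][v_{t+1}]. For example, for (i, j) = (0, 1) we minimise over 4 possible intermediate vertex sequences; the minimum is 2, attained along the walk 0 → 1 → 1 → 1.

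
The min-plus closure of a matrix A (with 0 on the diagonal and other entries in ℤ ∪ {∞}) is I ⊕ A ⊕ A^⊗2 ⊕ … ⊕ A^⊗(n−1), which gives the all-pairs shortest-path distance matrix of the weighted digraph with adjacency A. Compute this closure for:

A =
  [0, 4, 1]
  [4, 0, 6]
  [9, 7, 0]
Closure =
  [0, 4, 1]
  [4, 0, 5]
  [9, 7, 0]

This is the Floyd-Warshall all-pairs shortest-path computation. For each intermediate vertex k = 0, 1, …, 2, update dist[i][j] ← min(dist[i][j], dist[i][k] + dist[k][j]). The final matrix gives, for each (i, j), the minimum total weight of any directed path from i to j (possibly empty when i = j).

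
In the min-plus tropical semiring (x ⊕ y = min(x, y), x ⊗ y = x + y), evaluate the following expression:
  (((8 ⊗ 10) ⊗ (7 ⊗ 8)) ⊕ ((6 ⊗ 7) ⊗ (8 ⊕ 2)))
(((8 ⊗ 10) ⊗ (7 ⊗ 8)) ⊕ ((6 ⊗ 7) ⊗ (8 ⊕ 2))) = 15

Expand innermost to outermost. Recall ⊕ takes the minimum of its arguments and ⊗ takes their sum. Working out the expression (((8 ⊗ 10) ⊗ (7 ⊗ 8)) ⊕ ((6 ⊗ 7) ⊗ (8 ⊕ 2))) gives 15.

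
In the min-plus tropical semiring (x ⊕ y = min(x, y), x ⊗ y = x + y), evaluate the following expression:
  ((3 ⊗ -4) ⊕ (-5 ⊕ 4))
((3 ⊗ -4) ⊕ (-5 ⊕ 4)) = -5

Expand innermost to outermost. Recall ⊕ takes the minimum of its arguments and ⊗ takes their sum. Working out the expression ((3 ⊗ -4) ⊕ (-5 ⊕ 4)) gives -5.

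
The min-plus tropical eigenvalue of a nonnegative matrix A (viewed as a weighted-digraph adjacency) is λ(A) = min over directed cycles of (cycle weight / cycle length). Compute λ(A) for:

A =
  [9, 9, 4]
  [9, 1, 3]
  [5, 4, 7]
λ(A) = 1

Enumerate directed cycles and compute their means (weight / length). Sample:
  cycle 0 → 0: weight = 9, length = 1, mean = 9/1 ≈ 9.000
  cycle 1 → 1: weight = 1, length = 1, mean = 1/1 ≈ 1.000
  cycle 2 → 2: weight = 7, length = 1, mean = 7/1 ≈ 7.000
  cycle 0 → 1 → 0: weight = 18, length = 2, mean = 18/2 ≈ 9.000
  cycle 0 → 2 → 0: weight = 9, length = 2, mean = 9/2 ≈ 4.500
  cycle 1 → 0 → 1: weight = 18, length = 2, mean = 18/2 ≈ 9.000
Minimum mean = 1.000, attained e.g. along the cycle 1 → 1 with weight 1 and length 1. So λ(A) = 1/1 = 1.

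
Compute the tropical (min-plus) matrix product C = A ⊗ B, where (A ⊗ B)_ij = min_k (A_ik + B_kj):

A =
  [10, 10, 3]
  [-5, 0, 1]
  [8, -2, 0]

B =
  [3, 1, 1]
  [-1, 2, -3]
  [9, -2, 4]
A ⊗ B =
  [9, 1, 7]
  [-2, -4, -4]
  [-3, -2, -5]

Apply the min-plus product entry-by-entry:
  C[0][0] = min over k of (A[0][0] + B[0][0] = 10 + 3 = 13, A[0][1] + B[1][0] = 10 + -1 = 9, A[0][2] + B[2][0] = 3 + 9 = 12) = 9 (attained at k = 1)
  C[0][1] = min over k of (A[0][0] + B[0][1] = 10 + 1 = 11, A[0][1] + B[1][1] = 10 + 2 = 12, A[0][2] + B[2][1] = 3 + -2 = 1) = 1 (attained at k = 2)
  C[0][2] = min over k of (A[0][0] + B[0][2] = 10 + 1 = 11, A[0][1] + B[1][2] = 10 + -3 = 7, A[0][2] + B[2][2] = 3 + 4 = 7) = 7 (attained at k = 1)
  C[1][0] = min over k of (A[1][0] + B[0][0] = -5 + 3 = -2, A[1][1] + B[1][0] = 0 + -1 = -1, A[1][2] + B[2][0] = 1 + 9 = 10) = -2 (attained at k = 0)
  C[1][1] = min over k of (A[1][0] + B[0][1] = -5 + 1 = -4, A[1][1] + B[1][1] = 0 + 2 = 2, A[1][2] + B[2][1] = 1 + -2 = -1) = -4 (attained at k = 0)
  C[1][2] = min over k of (A[1][0] + B[0][2] = -5 + 1 = -4, A[1][1] + B[1][2] = 0 + -3 = -3, A[1][2] + B[2][2] = 1 + 4 = 5) = -4 (attained at k = 0)
  C[2][0] = min over k of (A[2][0] + B[0][0] = 8 + 3 = 11, A[2][1] + B[1][0] = -2 + -1 = -3, A[2][2] + B[2][0] = 0 + 9 = 9) = -3 (attained at k = 1)
  C[2][1] = min over k of (A[2][0] + B[0][1] = 8 + 1 = 9, A[2][1] + B[1][1] = -2 + 2 = 0, A[2][2] + B[2][1] = 0 + -2 = -2) = -2 (attained at k = 2)
  C[2][2] = min over k of (A[2][0] + B[0][2] = 8 + 1 = 9, A[2][1] + B[1][2] = -2 + -3 = -5, A[2][2] + B[2][2] = 0 + 4 = 4) = -5 (attained at k = 1)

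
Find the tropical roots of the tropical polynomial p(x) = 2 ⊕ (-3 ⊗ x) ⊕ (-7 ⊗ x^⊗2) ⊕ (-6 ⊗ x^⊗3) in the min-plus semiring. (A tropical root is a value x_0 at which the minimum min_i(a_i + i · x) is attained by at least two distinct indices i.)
Roots: {-1, 4, 5}

Each tropical root is a break point of the lower envelope of the lines y = a_i + i · x (there are 4 lines, with slopes 0, 1, ..., 3). Only the lines that attain the minimum somewhere contribute to roots; other lines are dominated. Here the surviving (envelope) indices are i = 3, i = 2, i = 1, i = 0.
Intersections between consecutive envelope lines give the roots: for adjacent envelope indices i < j the intersection is x = (a_i − a_j) / (j − i). Reading off the sorted break points: {-1, 4, 5}.
Verification: at each break x_0, at least two indices attain the minimum of min_i(a_i + i · x_0).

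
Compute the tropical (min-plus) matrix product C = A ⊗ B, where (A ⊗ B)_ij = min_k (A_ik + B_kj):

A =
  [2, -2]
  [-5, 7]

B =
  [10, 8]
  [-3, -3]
A ⊗ B =
  [-5, -5]
  [4, 3]

Apply the min-plus product entry-by-entry:
  C[0][0] = min over k of (A[0][0] + B[0][0] = 2 + 10 = 12, A[0][1] + B[1][0] = -2 + -3 = -5) = -5 (attained at k = 1)
  C[0][1] = min over k of (A[0][0] + B[0][1] = 2 + 8 = 10, A[0][1] + B[1][1] = -2 + -3 = -5) = -5 (attained at k = 1)
  C[1][0] = min over k of (A[1][0] + B[0][0] = -5 + 10 = 5, A[1][1] + B[1][0] = 7 + -3 = 4) = 4 (attained at k = 1)
  C[1][1] = min over k of (A[1][0] + B[0][1] = -5 + 8 = 3, A[1][1] + B[1][1] = 7 + -3 = 4) = 3 (attained at k = 0)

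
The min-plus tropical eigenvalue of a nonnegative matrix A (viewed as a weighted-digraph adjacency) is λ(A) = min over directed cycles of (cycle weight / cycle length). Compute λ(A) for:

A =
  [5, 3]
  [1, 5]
λ(A) = 2

Enumerate directed cycles and compute their means (weight / length). Sample:
  cycle 0 → 0: weight = 5, length = 1, mean = 5/1 ≈ 5.000
  cycle 1 → 1: weight = 5, length = 1, mean = 5/1 ≈ 5.000
  cycle 0 → 1 → 0: weight = 4, length = 2, mean = 4/2 ≈ 2.000
  cycle 1 → 0 → 1: weight = 4, length = 2, mean = 4/2 ≈ 2.000
Minimum mean = 2.000, attained e.g. along the cycle 0 → 1 → 0 with weight 4 and length 2. So λ(A) = 4/2 = 2.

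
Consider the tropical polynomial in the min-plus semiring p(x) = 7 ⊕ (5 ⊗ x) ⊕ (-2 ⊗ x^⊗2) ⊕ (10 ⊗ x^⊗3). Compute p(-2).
p(-2) = -6

A tropical monomial a ⊗ x^⊗i evaluates to a + i · x. Evaluating each term at x = -2:
  Term 0 contributes 7 + 0 · -2 = 7
  Term 1 contributes 5 + 1 · -2 = 3
  Term 2 contributes -2 + 2 · -2 = -6
  Term 3 contributes 10 + 3 · -2 = 4
p(-2) = ⊕ of these = min[7, 3, -6, 4] = -6.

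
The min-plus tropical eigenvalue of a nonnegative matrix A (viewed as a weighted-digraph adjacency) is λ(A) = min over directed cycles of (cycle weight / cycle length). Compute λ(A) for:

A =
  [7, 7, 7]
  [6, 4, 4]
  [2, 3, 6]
λ(A) = 7/2

Enumerate directed cycles and compute their means (weight / length). Sample:
  cycle 0 → 0: weight = 7, length = 1, mean = 7/1 ≈ 7.000
  cycle 1 → 1: weight = 4, length = 1, mean = 4/1 ≈ 4.000
  cycle 2 → 2: weight = 6, length = 1, mean = 6/1 ≈ 6.000
  cycle 0 → 1 → 0: weight = 13, length = 2, mean = 13/2 ≈ 6.500
  cycle 0 → 2 → 0: weight = 9, length = 2, mean = 9/2 ≈ 4.500
  cycle 1 → 0 → 1: weight = 13, length = 2, mean = 13/2 ≈ 6.500
Minimum mean = 3.500, attained e.g. along the cycle 1 → 2 → 1 with weight 7 and length 2. So λ(A) = 7/2 = 7/2.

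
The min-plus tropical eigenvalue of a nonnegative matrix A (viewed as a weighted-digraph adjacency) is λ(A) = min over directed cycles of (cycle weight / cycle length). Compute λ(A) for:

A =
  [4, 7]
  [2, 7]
λ(A) = 4

Enumerate directed cycles and compute their means (weight / length). Sample:
  cycle 0 → 0: weight = 4, length = 1, mean = 4/1 ≈ 4.000
  cycle 1 → 1: weight = 7, length = 1, mean = 7/1 ≈ 7.000
  cycle 0 → 1 → 0: weight = 9, length = 2, mean = 9/2 ≈ 4.500
  cycle 1 → 0 → 1: weight = 9, length = 2, mean = 9/2 ≈ 4.500
Minimum mean = 4.000, attained e.g. along the cycle 0 → 0 with weight 4 and length 1. So λ(A) = 4/1 = 4.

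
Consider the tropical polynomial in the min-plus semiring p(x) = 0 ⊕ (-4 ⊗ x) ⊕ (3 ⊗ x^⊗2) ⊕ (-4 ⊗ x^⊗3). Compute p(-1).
p(-1) = -7

A tropical monomial a ⊗ x^⊗i evaluates to a + i · x. Evaluating each term at x = -1:
  Term 0 contributes 0 + 0 · -1 = 0
  Term 1 contributes -4 + 1 · -1 = -5
  Term 2 contributes 3 + 2 · -1 = 1
  Term 3 contributes -4 + 3 · -1 = -7
p(-1) = ⊕ of these = min[0, -5, 1, -7] = -7.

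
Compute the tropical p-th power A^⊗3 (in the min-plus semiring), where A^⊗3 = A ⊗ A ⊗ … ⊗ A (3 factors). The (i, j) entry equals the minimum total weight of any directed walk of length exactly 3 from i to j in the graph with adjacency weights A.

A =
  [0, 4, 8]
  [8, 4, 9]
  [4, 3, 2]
A^⊗3 =
  [0, 4, 8]
  [8, 12, 13]
  [4, 7, 6]

Each entry (A^⊗3)_ij equals the minimum over all length-3 walks i = v_0 → v_1 → … → v_3 = j of Σ_t A[v_t][v_{t+1}]. For example, for (i, j) = (0, 2) we minimise over 9 possible intermediate vertex sequences; the minimum is 8, attained along the walk 0 → 0 → 0 → 2.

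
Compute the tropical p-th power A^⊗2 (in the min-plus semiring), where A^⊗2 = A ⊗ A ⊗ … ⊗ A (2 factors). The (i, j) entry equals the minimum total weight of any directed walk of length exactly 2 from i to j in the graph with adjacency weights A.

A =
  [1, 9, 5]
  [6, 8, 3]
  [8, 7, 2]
A^⊗2 =
  [2, 10, 6]
  [7, 10, 5]
  [9, 9, 4]

Each entry (A^⊗2)_ij equals the minimum over all length-2 walks i = v_0 → v_1 → … → v_2 = j of Σ_t A[v_t][v_{t+1}]. For example, for (i, j) = (0, 2) we minimise over 3 possible intermediate vertex sequences; the minimum is 6, attained along the walk 0 → 0 → 2.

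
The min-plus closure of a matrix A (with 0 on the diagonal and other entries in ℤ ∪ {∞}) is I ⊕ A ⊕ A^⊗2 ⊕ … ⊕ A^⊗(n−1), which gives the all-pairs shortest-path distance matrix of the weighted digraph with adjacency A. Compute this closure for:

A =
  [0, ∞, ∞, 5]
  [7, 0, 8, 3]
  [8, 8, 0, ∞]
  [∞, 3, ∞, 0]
Closure =
  [0, 8, 16, 5]
  [7, 0, 8, 3]
  [8, 8, 0, 11]
  [10, 3, 11, 0]

This is the Floyd-Warshall all-pairs shortest-path computation. For each intermediate vertex k = 0, 1, …, 3, update dist[i][j] ← min(dist[i][j], dist[i][k] + dist[k][j]). The final matrix gives, for each (i, j), the minimum total weight of any directed path from i to j (possibly empty when i = j).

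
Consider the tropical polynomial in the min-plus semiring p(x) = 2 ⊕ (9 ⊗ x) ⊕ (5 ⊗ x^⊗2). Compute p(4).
p(4) = 2

A tropical monomial a ⊗ x^⊗i evaluates to a + i · x. Evaluating each term at x = 4:
  Term 0 contributes 2 + 0 · 4 = 2
  Term 1 contributes 9 + 1 · 4 = 13
  Term 2 contributes 5 + 2 · 4 = 13
p(4) = ⊕ of these = min[2, 13, 13] = 2.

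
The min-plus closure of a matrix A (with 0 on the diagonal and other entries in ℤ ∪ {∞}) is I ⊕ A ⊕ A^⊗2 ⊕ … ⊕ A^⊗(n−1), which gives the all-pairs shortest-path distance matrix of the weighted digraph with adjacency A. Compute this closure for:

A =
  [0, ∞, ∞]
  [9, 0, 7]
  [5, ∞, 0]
Closure =
  [0, ∞, ∞]
  [9, 0, 7]
  [5, ∞, 0]

This is the Floyd-Warshall all-pairs shortest-path computation. For each intermediate vertex k = 0, 1, …, 2, update dist[i][j] ← min(dist[i][j], dist[i][k] + dist[k][j]). The final matrix gives, for each (i, j), the minimum total weight of any directed path from i to j (possibly empty when i = j).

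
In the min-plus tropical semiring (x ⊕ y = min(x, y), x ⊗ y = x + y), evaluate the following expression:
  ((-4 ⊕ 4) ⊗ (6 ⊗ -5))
((-4 ⊕ 4) ⊗ (6 ⊗ -5)) = -3

Expand innermost to outermost. Recall ⊕ takes the minimum of its arguments and ⊗ takes their sum. Working out the expression ((-4 ⊕ 4) ⊗ (6 ⊗ -5)) gives -3.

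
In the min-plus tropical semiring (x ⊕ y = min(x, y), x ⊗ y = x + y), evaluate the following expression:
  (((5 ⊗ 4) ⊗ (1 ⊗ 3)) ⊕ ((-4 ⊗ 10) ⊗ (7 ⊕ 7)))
(((5 ⊗ 4) ⊗ (1 ⊗ 3)) ⊕ ((-4 ⊗ 10) ⊗ (7 ⊕ 7))) = 13

Expand innermost to outermost. Recall ⊕ takes the minimum of its arguments and ⊗ takes their sum. Working out the expression (((5 ⊗ 4) ⊗ (1 ⊗ 3)) ⊕ ((-4 ⊗ 10) ⊗ (7 ⊕ 7))) gives 13.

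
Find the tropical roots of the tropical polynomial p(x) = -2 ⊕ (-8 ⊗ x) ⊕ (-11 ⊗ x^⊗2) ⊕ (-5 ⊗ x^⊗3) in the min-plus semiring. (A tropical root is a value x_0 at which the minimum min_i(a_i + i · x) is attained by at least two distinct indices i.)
Roots: {-6, 3, 6}

Each tropical root is a break point of the lower envelope of the lines y = a_i + i · x (there are 4 lines, with slopes 0, 1, ..., 3). Only the lines that attain the minimum somewhere contribute to roots; other lines are dominated. Here the surviving (envelope) indices are i = 3, i = 2, i = 1, i = 0.
Intersections between consecutive envelope lines give the roots: for adjacent envelope indices i < j the intersection is x = (a_i − a_j) / (j − i). Reading off the sorted break points: {-6, 3, 6}.
Verification: at each break x_0, at least two indices attain the minimum of min_i(a_i + i · x_0).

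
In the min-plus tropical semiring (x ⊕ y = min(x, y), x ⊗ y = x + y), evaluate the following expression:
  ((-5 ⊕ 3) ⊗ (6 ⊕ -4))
((-5 ⊕ 3) ⊗ (6 ⊕ -4)) = -9

Expand innermost to outermost. Recall ⊕ takes the minimum of its arguments and ⊗ takes their sum. Working out the expression ((-5 ⊕ 3) ⊗ (6 ⊕ -4)) gives -9.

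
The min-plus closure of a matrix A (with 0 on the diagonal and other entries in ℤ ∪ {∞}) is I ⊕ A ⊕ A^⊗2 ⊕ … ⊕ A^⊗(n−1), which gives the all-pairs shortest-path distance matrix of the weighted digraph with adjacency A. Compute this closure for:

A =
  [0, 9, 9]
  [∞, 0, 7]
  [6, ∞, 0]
Closure =
  [0, 9, 9]
  [13, 0, 7]
  [6, 15, 0]

This is the Floyd-Warshall all-pairs shortest-path computation. For each intermediate vertex k = 0, 1, …, 2, update dist[i][j] ← min(dist[i][j], dist[i][k] + dist[k][j]). The final matrix gives, for each (i, j), the minimum total weight of any directed path from i to j (possibly empty when i = j).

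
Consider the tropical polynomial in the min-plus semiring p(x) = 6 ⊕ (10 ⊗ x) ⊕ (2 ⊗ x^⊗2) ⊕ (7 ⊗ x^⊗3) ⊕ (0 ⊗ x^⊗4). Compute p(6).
p(6) = 6

A tropical monomial a ⊗ x^⊗i evaluates to a + i · x. Evaluating each term at x = 6:
  Term 0 contributes 6 + 0 · 6 = 6
  Term 1 contributes 10 + 1 · 6 = 16
  Term 2 contributes 2 + 2 · 6 = 14
  Term 3 contributes 7 + 3 · 6 = 25
  Term 4 contributes 0 + 4 · 6 = 24
p(6) = ⊕ of these = min[6, 16, 14, 25, 24] = 6.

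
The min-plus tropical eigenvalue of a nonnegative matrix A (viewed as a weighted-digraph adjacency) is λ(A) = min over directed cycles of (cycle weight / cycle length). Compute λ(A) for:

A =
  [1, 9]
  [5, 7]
λ(A) = 1

Enumerate directed cycles and compute their means (weight / length). Sample:
  cycle 0 → 0: weight = 1, length = 1, mean = 1/1 ≈ 1.000
  cycle 1 → 1: weight = 7, length = 1, mean = 7/1 ≈ 7.000
  cycle 0 → 1 → 0: weight = 14, length = 2, mean = 14/2 ≈ 7.000
  cycle 1 → 0 → 1: weight = 14, length = 2, mean = 14/2 ≈ 7.000
Minimum mean = 1.000, attained e.g. along the cycle 0 → 0 with weight 1 and length 1. So λ(A) = 1/1 = 1.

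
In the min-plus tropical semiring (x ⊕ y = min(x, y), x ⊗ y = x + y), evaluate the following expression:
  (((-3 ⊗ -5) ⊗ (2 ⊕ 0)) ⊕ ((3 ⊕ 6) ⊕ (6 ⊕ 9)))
(((-3 ⊗ -5) ⊗ (2 ⊕ 0)) ⊕ ((3 ⊕ 6) ⊕ (6 ⊕ 9))) = -8

Expand innermost to outermost. Recall ⊕ takes the minimum of its arguments and ⊗ takes their sum. Working out the expression (((-3 ⊗ -5) ⊗ (2 ⊕ 0)) ⊕ ((3 ⊕ 6) ⊕ (6 ⊕ 9))) gives -8.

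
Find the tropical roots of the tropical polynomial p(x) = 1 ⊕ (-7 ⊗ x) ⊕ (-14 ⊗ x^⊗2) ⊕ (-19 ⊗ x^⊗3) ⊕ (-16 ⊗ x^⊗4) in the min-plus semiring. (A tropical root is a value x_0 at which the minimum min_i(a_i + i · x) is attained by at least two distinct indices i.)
Roots: {-3, 5, 7, 8}

Each tropical root is a break point of the lower envelope of the lines y = a_i + i · x (there are 5 lines, with slopes 0, 1, ..., 4). Only the lines that attain the minimum somewhere contribute to roots; other lines are dominated. Here the surviving (envelope) indices are i = 4, i = 3, i = 2, i = 1, i = 0.
Intersections between consecutive envelope lines give the roots: for adjacent envelope indices i < j the intersection is x = (a_i − a_j) / (j − i). Reading off the sorted break points: {-3, 5, 7, 8}.
Verification: at each break x_0, at least two indices attain the minimum of min_i(a_i + i · x_0).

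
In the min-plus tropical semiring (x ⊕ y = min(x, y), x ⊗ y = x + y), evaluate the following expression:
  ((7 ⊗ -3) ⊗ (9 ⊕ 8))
((7 ⊗ -3) ⊗ (9 ⊕ 8)) = 12

Expand innermost to outermost. Recall ⊕ takes the minimum of its arguments and ⊗ takes their sum. Working out the expression ((7 ⊗ -3) ⊗ (9 ⊕ 8)) gives 12.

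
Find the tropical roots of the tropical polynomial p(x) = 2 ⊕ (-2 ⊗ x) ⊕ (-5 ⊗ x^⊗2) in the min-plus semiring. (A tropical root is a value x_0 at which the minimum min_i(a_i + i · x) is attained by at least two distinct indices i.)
Roots: {3, 4}

Each tropical root is a break point of the lower envelope of the lines y = a_i + i · x (there are 3 lines, with slopes 0, 1, ..., 2). Only the lines that attain the minimum somewhere contribute to roots; other lines are dominated. Here the surviving (envelope) indices are i = 2, i = 1, i = 0.
Intersections between consecutive envelope lines give the roots: for adjacent envelope indices i < j the intersection is x = (a_i − a_j) / (j − i). Reading off the sorted break points: {3, 4}.
Verification: at each break x_0, at least two indices attain the minimum of min_i(a_i + i · x_0).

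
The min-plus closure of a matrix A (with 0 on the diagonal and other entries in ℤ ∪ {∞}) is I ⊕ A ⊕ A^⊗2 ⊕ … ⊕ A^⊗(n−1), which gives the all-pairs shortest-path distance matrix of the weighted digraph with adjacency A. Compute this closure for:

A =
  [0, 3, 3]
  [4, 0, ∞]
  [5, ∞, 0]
Closure =
  [0, 3, 3]
  [4, 0, 7]
  [5, 8, 0]

This is the Floyd-Warshall all-pairs shortest-path computation. For each intermediate vertex k = 0, 1, …, 2, update dist[i][j] ← min(dist[i][j], dist[i][k] + dist[k][j]). The final matrix gives, for each (i, j), the minimum total weight of any directed path from i to j (possibly empty when i = j).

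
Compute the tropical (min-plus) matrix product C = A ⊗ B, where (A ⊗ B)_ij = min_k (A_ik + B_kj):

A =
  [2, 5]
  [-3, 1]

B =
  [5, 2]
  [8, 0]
A ⊗ B =
  [7, 4]
  [2, -1]

Apply the min-plus product entry-by-entry:
  C[0][0] = min over k of (A[0][0] + B[0][0] = 2 + 5 = 7, A[0][1] + B[1][0] = 5 + 8 = 13) = 7 (attained at k = 0)
  C[0][1] = min over k of (A[0][0] + B[0][1] = 2 + 2 = 4, A[0][1] + B[1][1] = 5 + 0 = 5) = 4 (attained at k = 0)
  C[1][0] = min over k of (A[1][0] + B[0][0] = -3 + 5 = 2, A[1][1] + B[1][0] = 1 + 8 = 9) = 2 (attained at k = 0)
  C[1][1] = min over k of (A[1][0] + B[0][1] = -3 + 2 = -1, A[1][1] + B[1][1] = 1 + 0 = 1) = -1 (attained at k = 0)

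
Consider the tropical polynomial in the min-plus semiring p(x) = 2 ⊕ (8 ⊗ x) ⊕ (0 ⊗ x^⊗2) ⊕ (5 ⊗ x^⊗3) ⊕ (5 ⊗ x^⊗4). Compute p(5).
p(5) = 2

A tropical monomial a ⊗ x^⊗i evaluates to a + i · x. Evaluating each term at x = 5:
  Term 0 contributes 2 + 0 · 5 = 2
  Term 1 contributes 8 + 1 · 5 = 13
  Term 2 contributes 0 + 2 · 5 = 10
  Term 3 contributes 5 + 3 · 5 = 20
  Term 4 contributes 5 + 4 · 5 = 25
p(5) = ⊕ of these = min[2, 13, 10, 20, 25] = 2.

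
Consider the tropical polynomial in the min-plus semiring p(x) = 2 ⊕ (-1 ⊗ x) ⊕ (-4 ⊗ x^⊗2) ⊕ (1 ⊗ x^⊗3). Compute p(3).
p(3) = 2

A tropical monomial a ⊗ x^⊗i evaluates to a + i · x. Evaluating each term at x = 3:
  Term 0 contributes 2 + 0 · 3 = 2
  Term 1 contributes -1 + 1 · 3 = 2
  Term 2 contributes -4 + 2 · 3 = 2
  Term 3 contributes 1 + 3 · 3 = 10
p(3) = ⊕ of these = min[2, 2, 2, 10] = 2.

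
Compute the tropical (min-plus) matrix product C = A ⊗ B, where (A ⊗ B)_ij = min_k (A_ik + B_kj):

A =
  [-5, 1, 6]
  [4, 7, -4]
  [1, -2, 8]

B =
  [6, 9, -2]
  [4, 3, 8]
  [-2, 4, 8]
A ⊗ B =
  [1, 4, -7]
  [-6, 0, 2]
  [2, 1, -1]

Apply the min-plus product entry-by-entry:
  C[0][0] = min over k of (A[0][0] + B[0][0] = -5 + 6 = 1, A[0][1] + B[1][0] = 1 + 4 = 5, A[0][2] + B[2][0] = 6 + -2 = 4) = 1 (attained at k = 0)
  C[0][1] = min over k of (A[0][0] + B[0][1] = -5 + 9 = 4, A[0][1] + B[1][1] = 1 + 3 = 4, A[0][2] + B[2][1] = 6 + 4 = 10) = 4 (attained at k = 0)
  C[0][2] = min over k of (A[0][0] + B[0][2] = -5 + -2 = -7, A[0][1] + B[1][2] = 1 + 8 = 9, A[0][2] + B[2][2] = 6 + 8 = 14) = -7 (attained at k = 0)
  C[1][0] = min over k of (A[1][0] + B[0][0] = 4 + 6 = 10, A[1][1] + B[1][0] = 7 + 4 = 11, A[1][2] + B[2][0] = -4 + -2 = -6) = -6 (attained at k = 2)
  C[1][1] = min over k of (A[1][0] + B[0][1] = 4 + 9 = 13, A[1][1] + B[1][1] = 7 + 3 = 10, A[1][2] + B[2][1] = -4 + 4 = 0) = 0 (attained at k = 2)
  C[1][2] = min over k of (A[1][0] + B[0][2] = 4 + -2 = 2, A[1][1] + B[1][2] = 7 + 8 = 15, A[1][2] + B[2][2] = -4 + 8 = 4) = 2 (attained at k = 0)
  C[2][0] = min over k of (A[2][0] + B[0][0] = 1 + 6 = 7, A[2][1] + B[1][0] = -2 + 4 = 2, A[2][2] + B[2][0] = 8 + -2 = 6) = 2 (attained at k = 1)
  C[2][1] = min over k of (A[2][0] + B[0][1] = 1 + 9 = 10, A[2][1] + B[1][1] = -2 + 3 = 1, A[2][2] + B[2][1] = 8 + 4 = 12) = 1 (attained at k = 1)
  C[2][2] = min over k of (A[2][0] + B[0][2] = 1 + -2 = -1, A[2][1] + B[1][2] = -2 + 8 = 6, A[2][2] + B[2][2] = 8 + 8 = 16) = -1 (attained at k = 0)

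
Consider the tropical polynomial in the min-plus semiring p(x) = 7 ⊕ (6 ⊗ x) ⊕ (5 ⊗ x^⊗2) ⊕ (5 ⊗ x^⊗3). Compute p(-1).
p(-1) = 2

A tropical monomial a ⊗ x^⊗i evaluates to a + i · x. Evaluating each term at x = -1:
  Term 0 contributes 7 + 0 · -1 = 7
  Term 1 contributes 6 + 1 · -1 = 5
  Term 2 contributes 5 + 2 · -1 = 3
  Term 3 contributes 5 + 3 · -1 = 2
p(-1) = ⊕ of these = min[7, 5, 3, 2] = 2.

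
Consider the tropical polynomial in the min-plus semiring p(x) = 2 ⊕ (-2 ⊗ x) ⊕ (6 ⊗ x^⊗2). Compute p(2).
p(2) = 0

A tropical monomial a ⊗ x^⊗i evaluates to a + i · x. Evaluating each term at x = 2:
  Term 0 contributes 2 + 0 · 2 = 2
  Term 1 contributes -2 + 1 · 2 = 0
  Term 2 contributes 6 + 2 · 2 = 10
p(2) = ⊕ of these = min[2, 0, 10] = 0.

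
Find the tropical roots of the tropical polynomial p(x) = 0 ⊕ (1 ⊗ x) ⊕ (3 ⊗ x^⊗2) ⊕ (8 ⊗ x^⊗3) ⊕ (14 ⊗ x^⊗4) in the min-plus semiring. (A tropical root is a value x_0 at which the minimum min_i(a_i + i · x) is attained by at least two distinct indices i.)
Roots: {-6, -5, -2, -1}

Each tropical root is a break point of the lower envelope of the lines y = a_i + i · x (there are 5 lines, with slopes 0, 1, ..., 4). Only the lines that attain the minimum somewhere contribute to roots; other lines are dominated. Here the surviving (envelope) indices are i = 4, i = 3, i = 2, i = 1, i = 0.
Intersections between consecutive envelope lines give the roots: for adjacent envelope indices i < j the intersection is x = (a_i − a_j) / (j − i). Reading off the sorted break points: {-6, -5, -2, -1}.
Verification: at each break x_0, at least two indices attain the minimum of min_i(a_i + i · x_0).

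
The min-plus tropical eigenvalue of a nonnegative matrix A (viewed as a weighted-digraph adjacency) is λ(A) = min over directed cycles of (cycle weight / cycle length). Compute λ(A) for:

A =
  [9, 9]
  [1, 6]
λ(A) = 5

Enumerate directed cycles and compute their means (weight / length). Sample:
  cycle 0 → 0: weight = 9, length = 1, mean = 9/1 ≈ 9.000
  cycle 1 → 1: weight = 6, length = 1, mean = 6/1 ≈ 6.000
  cycle 0 → 1 → 0: weight = 10, length = 2, mean = 10/2 ≈ 5.000
  cycle 1 → 0 → 1: weight = 10, length = 2, mean = 10/2 ≈ 5.000
Minimum mean = 5.000, attained e.g. along the cycle 0 → 1 → 0 with weight 10 and length 2. So λ(A) = 10/2 = 5.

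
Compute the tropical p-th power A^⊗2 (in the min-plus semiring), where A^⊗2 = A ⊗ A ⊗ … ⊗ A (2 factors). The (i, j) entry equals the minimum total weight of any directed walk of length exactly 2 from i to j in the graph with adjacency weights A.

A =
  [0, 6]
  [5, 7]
A^⊗2 =
  [0, 6]
  [5, 11]

Each entry (A^⊗2)_ij equals the minimum over all length-2 walks i = v_0 → v_1 → … → v_2 = j of Σ_t A[v_t][v_{t+1}]. For example, for (i, j) = (0, 1) we minimise over 2 possible intermediate vertex sequences; the minimum is 6, attained along the walk 0 → 0 → 1.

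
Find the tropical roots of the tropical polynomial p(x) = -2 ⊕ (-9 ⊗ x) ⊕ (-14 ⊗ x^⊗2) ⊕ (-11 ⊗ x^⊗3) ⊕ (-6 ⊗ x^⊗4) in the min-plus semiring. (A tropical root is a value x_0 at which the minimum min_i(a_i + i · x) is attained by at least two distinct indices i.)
Roots: {-5, -3, 5, 7}

Each tropical root is a break point of the lower envelope of the lines y = a_i + i · x (there are 5 lines, with slopes 0, 1, ..., 4). Only the lines that attain the minimum somewhere contribute to roots; other lines are dominated. Here the surviving (envelope) indices are i = 4, i = 3, i = 2, i = 1, i = 0.
Intersections between consecutive envelope lines give the roots: for adjacent envelope indices i < j the intersection is x = (a_i − a_j) / (j − i). Reading off the sorted break points: {-5, -3, 5, 7}.
Verification: at each break x_0, at least two indices attain the minimum of min_i(a_i + i · x_0).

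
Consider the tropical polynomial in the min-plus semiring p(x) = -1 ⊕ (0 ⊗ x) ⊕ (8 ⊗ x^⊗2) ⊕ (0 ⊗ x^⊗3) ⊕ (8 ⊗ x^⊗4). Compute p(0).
p(0) = -1

A tropical monomial a ⊗ x^⊗i evaluates to a + i · x. Evaluating each term at x = 0:
  Term 0 contributes -1 + 0 · 0 = -1
  Term 1 contributes 0 + 1 · 0 = 0
  Term 2 contributes 8 + 2 · 0 = 8
  Term 3 contributes 0 + 3 · 0 = 0
  Term 4 contributes 8 + 4 · 0 = 8
p(0) = ⊕ of these = min[-1, 0, 8, 0, 8] = -1.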